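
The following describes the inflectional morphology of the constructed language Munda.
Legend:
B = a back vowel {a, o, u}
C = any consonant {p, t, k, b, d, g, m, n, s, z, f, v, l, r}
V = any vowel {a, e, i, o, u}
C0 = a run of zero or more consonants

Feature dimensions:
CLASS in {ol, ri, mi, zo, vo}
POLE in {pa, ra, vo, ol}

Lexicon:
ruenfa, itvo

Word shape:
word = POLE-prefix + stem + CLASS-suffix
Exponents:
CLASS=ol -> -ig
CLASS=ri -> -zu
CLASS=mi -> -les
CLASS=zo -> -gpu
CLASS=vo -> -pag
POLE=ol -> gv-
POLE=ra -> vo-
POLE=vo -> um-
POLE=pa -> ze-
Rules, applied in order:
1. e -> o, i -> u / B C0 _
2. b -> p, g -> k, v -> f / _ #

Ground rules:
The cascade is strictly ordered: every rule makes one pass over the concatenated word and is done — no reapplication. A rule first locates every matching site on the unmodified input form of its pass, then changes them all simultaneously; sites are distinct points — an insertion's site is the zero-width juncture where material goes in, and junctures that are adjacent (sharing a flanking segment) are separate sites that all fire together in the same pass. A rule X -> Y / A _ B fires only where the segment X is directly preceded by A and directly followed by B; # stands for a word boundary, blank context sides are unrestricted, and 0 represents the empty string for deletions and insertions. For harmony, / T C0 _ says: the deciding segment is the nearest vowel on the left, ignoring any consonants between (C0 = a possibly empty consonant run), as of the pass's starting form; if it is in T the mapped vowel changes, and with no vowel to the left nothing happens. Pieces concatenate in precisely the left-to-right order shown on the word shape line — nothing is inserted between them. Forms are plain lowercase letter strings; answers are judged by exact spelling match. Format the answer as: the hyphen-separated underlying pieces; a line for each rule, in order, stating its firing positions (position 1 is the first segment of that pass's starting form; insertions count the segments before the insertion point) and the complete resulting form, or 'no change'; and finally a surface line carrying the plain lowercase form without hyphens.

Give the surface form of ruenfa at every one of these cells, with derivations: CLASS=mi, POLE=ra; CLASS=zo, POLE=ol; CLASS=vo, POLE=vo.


cell CLASS=mi, POLE=ra:
underlying: vo-ruenfa-les
1. e -> o, i -> u / B C0 _: fires at position(s) 5, 10: voruonfalos
2. b -> p, g -> k, v -> f / _ #: no change
surface: voruonfalos

cell CLASS=zo, POLE=ol:
underlying: gv-ruenfa-gpu
1. e -> o, i -> u / B C0 _: fires at position(s) 5: gvruonfagpu
2. b -> p, g -> k, v -> f / _ #: no change
surface: gvruonfagpu

cell CLASS=vo, POLE=vo:
underlying: um-ruenfa-pag
1. e -> o, i -> u / B C0 _: fires at position(s) 5: umruonfapag
2. b -> p, g -> k, v -> f / _ #: fires at position(s) 11: umruonfapak
surface: umruonfapak


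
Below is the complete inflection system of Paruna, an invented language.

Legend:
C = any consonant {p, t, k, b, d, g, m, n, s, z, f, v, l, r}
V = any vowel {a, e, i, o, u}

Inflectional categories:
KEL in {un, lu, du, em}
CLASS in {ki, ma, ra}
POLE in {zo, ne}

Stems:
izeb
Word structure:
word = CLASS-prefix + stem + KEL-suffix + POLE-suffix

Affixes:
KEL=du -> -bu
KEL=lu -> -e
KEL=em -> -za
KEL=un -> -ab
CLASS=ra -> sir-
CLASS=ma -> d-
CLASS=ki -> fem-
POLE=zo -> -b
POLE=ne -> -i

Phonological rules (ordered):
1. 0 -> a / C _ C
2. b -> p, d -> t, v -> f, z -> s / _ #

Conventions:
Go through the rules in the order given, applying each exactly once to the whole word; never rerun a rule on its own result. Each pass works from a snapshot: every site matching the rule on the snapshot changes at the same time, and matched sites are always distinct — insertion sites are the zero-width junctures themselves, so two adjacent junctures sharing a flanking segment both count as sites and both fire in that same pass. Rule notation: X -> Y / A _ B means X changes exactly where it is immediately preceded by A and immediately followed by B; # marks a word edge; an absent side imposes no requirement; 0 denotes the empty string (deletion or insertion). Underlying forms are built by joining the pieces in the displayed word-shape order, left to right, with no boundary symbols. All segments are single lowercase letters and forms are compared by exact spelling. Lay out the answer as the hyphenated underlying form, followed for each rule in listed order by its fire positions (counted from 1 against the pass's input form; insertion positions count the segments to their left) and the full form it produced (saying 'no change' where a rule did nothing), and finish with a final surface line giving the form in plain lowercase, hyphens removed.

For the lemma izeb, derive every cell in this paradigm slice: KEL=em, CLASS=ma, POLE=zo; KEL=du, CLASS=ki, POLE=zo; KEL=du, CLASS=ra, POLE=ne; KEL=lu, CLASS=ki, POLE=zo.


cell KEL=em, CLASS=ma, POLE=zo:
underlying: d-izeb-za-b
1. 0 -> a / C _ C: inserts after position(s) 5: dizebazab
2. b -> p, d -> t, v -> f, z -> s / _ #: fires at position(s) 9: dizebazap
surface: dizebazap

cell KEL=du, CLASS=ki, POLE=zo:
underlying: fem-izeb-bu-b
1. 0 -> a / C _ C: inserts after position(s) 7: femizebabub
2. b -> p, d -> t, v -> f, z -> s / _ #: fires at position(s) 11: femizebabup
surface: femizebabup

cell KEL=du, CLASS=ra, POLE=ne:
underlying: sir-izeb-bu-i
1. 0 -> a / C _ C: inserts after position(s) 7: sirizebabui
2. b -> p, d -> t, v -> f, z -> s / _ #: no change
surface: sirizebabui

cell KEL=lu, CLASS=ki, POLE=zo:
underlying: fem-izeb-e-b
1. 0 -> a / C _ C: no change
2. b -> p, d -> t, v -> f, z -> s / _ #: fires at position(s) 9: femizebep
surface: femizebep


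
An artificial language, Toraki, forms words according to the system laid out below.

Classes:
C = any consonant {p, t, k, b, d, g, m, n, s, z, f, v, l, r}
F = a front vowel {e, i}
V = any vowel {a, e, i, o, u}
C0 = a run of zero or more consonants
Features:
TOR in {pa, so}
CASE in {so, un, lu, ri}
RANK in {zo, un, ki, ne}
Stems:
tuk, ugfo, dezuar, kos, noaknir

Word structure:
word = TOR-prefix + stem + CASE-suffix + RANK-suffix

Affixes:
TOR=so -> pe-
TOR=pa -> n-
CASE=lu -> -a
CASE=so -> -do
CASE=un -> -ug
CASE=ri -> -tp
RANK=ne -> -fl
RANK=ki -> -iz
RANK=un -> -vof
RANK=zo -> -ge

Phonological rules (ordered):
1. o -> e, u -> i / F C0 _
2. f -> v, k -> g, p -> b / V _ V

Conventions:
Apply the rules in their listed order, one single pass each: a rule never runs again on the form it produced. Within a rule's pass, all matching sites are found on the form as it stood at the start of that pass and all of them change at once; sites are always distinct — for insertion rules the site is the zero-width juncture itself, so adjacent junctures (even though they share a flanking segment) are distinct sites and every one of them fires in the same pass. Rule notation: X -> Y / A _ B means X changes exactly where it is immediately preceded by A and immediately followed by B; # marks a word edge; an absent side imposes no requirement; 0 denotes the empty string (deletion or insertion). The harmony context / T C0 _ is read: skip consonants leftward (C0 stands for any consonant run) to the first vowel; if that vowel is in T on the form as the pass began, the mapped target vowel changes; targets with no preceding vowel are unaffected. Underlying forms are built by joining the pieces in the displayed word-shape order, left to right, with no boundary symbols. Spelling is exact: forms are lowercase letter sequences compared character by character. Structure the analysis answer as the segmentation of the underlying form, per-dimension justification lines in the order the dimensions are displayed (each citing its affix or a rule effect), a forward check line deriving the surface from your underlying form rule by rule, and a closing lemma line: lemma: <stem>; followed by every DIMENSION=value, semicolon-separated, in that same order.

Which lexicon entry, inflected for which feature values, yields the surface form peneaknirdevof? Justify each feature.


underlying: pe-noaknir-do-vof
TOR=so - signalled by the affix pe-
CASE=so - signalled by the affix -do
RANK=un - signalled by the affix -vof
check: penoaknirdovof -> peneaknirdevof -> peneaknirdevof
lemma: noaknir; TOR=so; CASE=so; RANK=un


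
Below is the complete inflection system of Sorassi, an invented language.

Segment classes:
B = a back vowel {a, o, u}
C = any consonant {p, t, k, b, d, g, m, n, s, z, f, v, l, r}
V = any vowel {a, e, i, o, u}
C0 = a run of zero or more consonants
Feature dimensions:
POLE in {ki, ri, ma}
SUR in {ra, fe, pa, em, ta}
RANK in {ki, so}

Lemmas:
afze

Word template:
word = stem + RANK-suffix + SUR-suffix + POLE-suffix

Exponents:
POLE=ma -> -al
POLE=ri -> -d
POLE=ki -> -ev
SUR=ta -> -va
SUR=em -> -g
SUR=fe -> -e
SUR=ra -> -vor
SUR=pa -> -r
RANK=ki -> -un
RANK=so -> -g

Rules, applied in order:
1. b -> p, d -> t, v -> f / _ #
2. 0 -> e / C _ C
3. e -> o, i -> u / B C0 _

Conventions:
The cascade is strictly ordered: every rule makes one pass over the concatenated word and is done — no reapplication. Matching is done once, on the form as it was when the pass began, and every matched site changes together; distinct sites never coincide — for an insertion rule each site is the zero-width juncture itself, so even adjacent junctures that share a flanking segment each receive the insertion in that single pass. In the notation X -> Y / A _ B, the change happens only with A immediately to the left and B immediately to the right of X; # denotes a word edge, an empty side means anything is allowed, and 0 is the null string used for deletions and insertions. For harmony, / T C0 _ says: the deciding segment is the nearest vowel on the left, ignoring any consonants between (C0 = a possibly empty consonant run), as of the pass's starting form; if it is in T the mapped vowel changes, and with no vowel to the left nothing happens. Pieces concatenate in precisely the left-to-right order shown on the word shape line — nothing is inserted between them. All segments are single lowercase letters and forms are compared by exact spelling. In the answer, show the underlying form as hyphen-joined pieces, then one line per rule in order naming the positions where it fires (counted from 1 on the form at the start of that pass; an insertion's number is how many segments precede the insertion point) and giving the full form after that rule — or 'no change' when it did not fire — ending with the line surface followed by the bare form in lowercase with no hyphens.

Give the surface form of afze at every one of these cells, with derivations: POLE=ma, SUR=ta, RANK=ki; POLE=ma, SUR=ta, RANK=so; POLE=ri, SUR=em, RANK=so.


cell POLE=ma, SUR=ta, RANK=ki:
underlying: afze-un-va-al
1. b -> p, d -> t, v -> f / _ #: no change
2. 0 -> e / C _ C: inserts after position(s) 2, 6: afezeunevaal
3. e -> o, i -> u / B C0 _: fires at position(s) 3, 8: afozeunovaal
surface: afozeunovaal

cell POLE=ma, SUR=ta, RANK=so:
underlying: afze-g-va-al
1. b -> p, d -> t, v -> f / _ #: no change
2. 0 -> e / C _ C: inserts after position(s) 2, 5: afezegevaal
3. e -> o, i -> u / B C0 _: fires at position(s) 3: afozegevaal
surface: afozegevaal

cell POLE=ri, SUR=em, RANK=so:
underlying: afze-g-g-d
1. b -> p, d -> t, v -> f / _ #: fires at position(s) 7: afzeggt
2. 0 -> e / C _ C: inserts after position(s) 2, 5, 6: afezegeget
3. e -> o, i -> u / B C0 _: fires at position(s) 3: afozegeget
surface: afozegeget


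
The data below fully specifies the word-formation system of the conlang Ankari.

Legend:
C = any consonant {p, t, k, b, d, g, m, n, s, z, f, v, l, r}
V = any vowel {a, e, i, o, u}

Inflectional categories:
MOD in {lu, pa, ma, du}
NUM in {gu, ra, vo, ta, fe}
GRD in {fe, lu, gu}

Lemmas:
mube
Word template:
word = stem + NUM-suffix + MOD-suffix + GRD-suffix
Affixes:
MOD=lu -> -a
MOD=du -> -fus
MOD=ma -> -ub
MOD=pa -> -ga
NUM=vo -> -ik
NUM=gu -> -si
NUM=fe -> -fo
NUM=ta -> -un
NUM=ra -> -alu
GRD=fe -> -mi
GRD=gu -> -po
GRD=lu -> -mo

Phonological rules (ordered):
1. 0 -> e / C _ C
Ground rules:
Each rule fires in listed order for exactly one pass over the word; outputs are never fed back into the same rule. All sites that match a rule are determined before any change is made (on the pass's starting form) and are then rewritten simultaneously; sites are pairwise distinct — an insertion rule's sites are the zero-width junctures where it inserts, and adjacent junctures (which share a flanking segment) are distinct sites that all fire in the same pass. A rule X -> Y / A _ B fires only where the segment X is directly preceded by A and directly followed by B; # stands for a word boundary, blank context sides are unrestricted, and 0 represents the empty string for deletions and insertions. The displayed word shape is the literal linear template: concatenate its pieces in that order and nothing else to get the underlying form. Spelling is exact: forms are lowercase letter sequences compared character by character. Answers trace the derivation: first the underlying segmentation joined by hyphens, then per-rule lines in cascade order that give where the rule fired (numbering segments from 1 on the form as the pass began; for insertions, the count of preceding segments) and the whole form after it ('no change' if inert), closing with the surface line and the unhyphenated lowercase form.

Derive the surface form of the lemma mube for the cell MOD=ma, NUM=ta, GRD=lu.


underlying: mube-un-ub-mo
1. 0 -> e / C _ C: inserts after position(s) 8: mubeunubemo
surface: mubeunubemo


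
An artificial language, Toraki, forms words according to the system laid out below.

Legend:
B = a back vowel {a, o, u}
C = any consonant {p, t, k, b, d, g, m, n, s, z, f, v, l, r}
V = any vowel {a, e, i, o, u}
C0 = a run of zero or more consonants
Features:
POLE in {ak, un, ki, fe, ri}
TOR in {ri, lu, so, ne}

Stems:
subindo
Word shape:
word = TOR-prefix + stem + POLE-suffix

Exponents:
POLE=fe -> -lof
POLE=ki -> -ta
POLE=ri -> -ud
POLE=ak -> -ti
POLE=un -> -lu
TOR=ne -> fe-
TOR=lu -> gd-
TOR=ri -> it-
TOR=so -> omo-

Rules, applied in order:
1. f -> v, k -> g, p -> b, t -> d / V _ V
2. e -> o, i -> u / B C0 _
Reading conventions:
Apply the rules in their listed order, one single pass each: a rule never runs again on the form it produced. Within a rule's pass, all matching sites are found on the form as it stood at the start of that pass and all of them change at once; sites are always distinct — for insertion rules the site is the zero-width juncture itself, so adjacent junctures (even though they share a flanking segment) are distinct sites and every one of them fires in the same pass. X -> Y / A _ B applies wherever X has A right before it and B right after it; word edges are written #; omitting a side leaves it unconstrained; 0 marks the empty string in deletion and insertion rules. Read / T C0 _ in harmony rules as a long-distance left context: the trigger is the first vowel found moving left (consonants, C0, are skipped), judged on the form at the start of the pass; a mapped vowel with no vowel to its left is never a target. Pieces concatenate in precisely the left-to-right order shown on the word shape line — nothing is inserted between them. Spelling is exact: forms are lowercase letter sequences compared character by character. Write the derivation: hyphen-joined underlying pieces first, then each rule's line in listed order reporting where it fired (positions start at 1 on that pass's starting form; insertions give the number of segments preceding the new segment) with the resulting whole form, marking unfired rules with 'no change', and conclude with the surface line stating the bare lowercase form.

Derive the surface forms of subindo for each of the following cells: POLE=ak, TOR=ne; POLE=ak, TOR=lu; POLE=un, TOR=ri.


cell POLE=ak, TOR=ne:
underlying: fe-subindo-ti
1. f -> v, k -> g, p -> b, t -> d / V _ V: fires at position(s) 10: fesubindodi
2. e -> o, i -> u / B C0 _: fires at position(s) 6, 11: fesubundodu
surface: fesubundodu

cell POLE=ak, TOR=lu:
underlying: gd-subindo-ti
1. f -> v, k -> g, p -> b, t -> d / V _ V: fires at position(s) 10: gdsubindodi
2. e -> o, i -> u / B C0 _: fires at position(s) 6, 11: gdsubundodu
surface: gdsubundodu

cell POLE=un, TOR=ri:
underlying: it-subindo-lu
1. f -> v, k -> g, p -> b, t -> d / V _ V: no change
2. e -> o, i -> u / B C0 _: fires at position(s) 6: itsubundolu
surface: itsubundolu


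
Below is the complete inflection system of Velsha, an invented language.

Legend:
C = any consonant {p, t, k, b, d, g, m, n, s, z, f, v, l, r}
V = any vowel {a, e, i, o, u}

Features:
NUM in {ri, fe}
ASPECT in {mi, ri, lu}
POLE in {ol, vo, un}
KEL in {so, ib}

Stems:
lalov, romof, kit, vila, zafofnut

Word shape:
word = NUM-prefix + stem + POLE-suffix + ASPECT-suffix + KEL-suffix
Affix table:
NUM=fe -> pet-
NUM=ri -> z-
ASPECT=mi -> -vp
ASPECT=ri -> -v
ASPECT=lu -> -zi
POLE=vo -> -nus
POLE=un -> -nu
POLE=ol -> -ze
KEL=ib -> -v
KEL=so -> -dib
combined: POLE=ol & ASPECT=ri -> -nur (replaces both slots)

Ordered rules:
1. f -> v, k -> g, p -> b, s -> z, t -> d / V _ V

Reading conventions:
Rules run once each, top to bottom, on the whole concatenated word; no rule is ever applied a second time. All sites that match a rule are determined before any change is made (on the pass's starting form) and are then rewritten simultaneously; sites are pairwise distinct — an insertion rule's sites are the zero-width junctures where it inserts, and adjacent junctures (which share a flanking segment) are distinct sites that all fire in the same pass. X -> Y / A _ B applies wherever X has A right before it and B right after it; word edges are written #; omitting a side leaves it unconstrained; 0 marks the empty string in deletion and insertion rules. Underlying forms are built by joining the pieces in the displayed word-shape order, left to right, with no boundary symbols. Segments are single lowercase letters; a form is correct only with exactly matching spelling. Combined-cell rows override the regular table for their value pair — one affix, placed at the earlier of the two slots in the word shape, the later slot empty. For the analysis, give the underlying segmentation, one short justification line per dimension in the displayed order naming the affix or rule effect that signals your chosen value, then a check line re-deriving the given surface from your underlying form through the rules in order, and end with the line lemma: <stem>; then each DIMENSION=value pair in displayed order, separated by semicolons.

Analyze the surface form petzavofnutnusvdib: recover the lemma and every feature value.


underlying: pet-zafofnut-nus-v-dib
NUM=fe - signalled by the affix pet-
ASPECT=ri - signalled by the affix -v
POLE=vo - signalled by the affix -nus
KEL=so - signalled by the affix -dib
check: petzafofnutnusvdib -> petzavofnutnusvdib
lemma: zafofnut; NUM=fe; ASPECT=ri; POLE=vo; KEL=so


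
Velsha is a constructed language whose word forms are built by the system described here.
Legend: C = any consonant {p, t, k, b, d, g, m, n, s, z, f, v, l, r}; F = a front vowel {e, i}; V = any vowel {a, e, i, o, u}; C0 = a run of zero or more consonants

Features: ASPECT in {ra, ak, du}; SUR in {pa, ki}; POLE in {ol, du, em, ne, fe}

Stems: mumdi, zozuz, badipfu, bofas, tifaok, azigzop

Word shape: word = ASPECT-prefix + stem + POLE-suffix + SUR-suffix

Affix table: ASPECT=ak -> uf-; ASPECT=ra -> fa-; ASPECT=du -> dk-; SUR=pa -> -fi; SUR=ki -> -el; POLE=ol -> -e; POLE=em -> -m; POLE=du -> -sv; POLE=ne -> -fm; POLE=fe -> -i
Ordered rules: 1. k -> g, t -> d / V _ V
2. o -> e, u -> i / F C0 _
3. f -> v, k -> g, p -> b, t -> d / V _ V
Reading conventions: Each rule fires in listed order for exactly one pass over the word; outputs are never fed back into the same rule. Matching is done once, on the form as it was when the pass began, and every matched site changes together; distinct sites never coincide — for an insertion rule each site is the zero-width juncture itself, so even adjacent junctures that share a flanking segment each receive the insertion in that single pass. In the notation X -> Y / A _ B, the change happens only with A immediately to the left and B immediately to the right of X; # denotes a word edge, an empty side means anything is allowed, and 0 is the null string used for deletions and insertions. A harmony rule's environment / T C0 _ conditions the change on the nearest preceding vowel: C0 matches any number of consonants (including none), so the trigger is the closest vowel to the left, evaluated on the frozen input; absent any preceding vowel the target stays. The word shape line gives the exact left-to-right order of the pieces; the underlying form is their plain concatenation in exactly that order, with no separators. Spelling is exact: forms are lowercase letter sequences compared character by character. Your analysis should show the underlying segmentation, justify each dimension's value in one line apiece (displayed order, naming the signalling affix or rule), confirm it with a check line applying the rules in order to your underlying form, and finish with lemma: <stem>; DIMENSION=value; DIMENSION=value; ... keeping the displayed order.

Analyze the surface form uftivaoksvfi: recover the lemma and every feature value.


underlying: uf-tifaok-sv-fi
ASPECT=ak - signalled by the affix uf-
SUR=pa - signalled by the affix -fi
POLE=du - signalled by the affix -sv
check: uftifaoksvfi -> uftifaoksvfi -> uftifaoksvfi -> uftivaoksvfi
lemma: tifaok; ASPECT=ak; SUR=pa; POLE=du


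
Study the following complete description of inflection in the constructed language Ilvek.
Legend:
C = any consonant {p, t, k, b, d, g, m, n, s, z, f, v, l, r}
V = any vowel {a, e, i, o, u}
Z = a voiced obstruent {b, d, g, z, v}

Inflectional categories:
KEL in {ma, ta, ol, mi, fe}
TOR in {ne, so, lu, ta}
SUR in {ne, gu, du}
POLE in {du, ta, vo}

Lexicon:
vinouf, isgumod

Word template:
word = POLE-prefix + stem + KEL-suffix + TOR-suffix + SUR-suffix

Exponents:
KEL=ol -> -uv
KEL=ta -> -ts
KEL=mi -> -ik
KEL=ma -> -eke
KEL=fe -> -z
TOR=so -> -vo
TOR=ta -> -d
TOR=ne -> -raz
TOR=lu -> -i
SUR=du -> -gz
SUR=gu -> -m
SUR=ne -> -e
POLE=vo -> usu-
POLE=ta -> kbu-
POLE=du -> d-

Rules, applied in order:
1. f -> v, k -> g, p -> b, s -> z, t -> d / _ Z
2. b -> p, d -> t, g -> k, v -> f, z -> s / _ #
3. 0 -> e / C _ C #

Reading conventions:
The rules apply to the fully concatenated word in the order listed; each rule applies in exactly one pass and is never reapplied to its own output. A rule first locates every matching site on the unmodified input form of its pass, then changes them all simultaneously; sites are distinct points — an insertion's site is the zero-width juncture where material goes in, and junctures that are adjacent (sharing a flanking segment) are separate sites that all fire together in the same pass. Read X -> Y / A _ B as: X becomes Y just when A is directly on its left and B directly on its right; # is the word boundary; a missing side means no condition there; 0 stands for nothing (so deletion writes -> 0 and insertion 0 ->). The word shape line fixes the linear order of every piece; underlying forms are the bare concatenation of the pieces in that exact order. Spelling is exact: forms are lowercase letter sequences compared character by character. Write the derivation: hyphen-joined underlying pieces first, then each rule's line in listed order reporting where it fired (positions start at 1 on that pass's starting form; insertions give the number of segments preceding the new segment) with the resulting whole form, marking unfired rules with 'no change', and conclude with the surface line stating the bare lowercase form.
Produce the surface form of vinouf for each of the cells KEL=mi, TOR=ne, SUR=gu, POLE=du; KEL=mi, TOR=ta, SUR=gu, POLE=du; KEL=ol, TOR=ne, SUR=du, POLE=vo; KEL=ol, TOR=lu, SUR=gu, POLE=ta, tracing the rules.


cell KEL=mi, TOR=ne, SUR=gu, POLE=du:
underlying: d-vinouf-ik-raz-m
1. f -> v, k -> g, p -> b, s -> z, t -> d / _ Z: no change
2. b -> p, d -> t, g -> k, v -> f, z -> s / _ #: no change
3. 0 -> e / C _ C #: inserts after position(s) 12: dvinoufikrazem
surface: dvinoufikrazem

cell KEL=mi, TOR=ta, SUR=gu, POLE=du:
underlying: d-vinouf-ik-d-m
1. f -> v, k -> g, p -> b, s -> z, t -> d / _ Z: fires at position(s) 9: dvinoufigdm
2. b -> p, d -> t, g -> k, v -> f, z -> s / _ #: no change
3. 0 -> e / C _ C #: inserts after position(s) 10: dvinoufigdem
surface: dvinoufigdem

cell KEL=ol, TOR=ne, SUR=du, POLE=vo:
underlying: usu-vinouf-uv-raz-gz
1. f -> v, k -> g, p -> b, s -> z, t -> d / _ Z: no change
2. b -> p, d -> t, g -> k, v -> f, z -> s / _ #: fires at position(s) 16: usuvinoufuvrazgs
3. 0 -> e / C _ C #: inserts after position(s) 15: usuvinoufuvrazges
surface: usuvinoufuvrazges

cell KEL=ol, TOR=lu, SUR=gu, POLE=ta:
underlying: kbu-vinouf-uv-i-m
1. f -> v, k -> g, p -> b, s -> z, t -> d / _ Z: fires at position(s) 1: gbuvinoufuvim
2. b -> p, d -> t, g -> k, v -> f, z -> s / _ #: no change
3. 0 -> e / C _ C #: no change
surface: gbuvinoufuvim


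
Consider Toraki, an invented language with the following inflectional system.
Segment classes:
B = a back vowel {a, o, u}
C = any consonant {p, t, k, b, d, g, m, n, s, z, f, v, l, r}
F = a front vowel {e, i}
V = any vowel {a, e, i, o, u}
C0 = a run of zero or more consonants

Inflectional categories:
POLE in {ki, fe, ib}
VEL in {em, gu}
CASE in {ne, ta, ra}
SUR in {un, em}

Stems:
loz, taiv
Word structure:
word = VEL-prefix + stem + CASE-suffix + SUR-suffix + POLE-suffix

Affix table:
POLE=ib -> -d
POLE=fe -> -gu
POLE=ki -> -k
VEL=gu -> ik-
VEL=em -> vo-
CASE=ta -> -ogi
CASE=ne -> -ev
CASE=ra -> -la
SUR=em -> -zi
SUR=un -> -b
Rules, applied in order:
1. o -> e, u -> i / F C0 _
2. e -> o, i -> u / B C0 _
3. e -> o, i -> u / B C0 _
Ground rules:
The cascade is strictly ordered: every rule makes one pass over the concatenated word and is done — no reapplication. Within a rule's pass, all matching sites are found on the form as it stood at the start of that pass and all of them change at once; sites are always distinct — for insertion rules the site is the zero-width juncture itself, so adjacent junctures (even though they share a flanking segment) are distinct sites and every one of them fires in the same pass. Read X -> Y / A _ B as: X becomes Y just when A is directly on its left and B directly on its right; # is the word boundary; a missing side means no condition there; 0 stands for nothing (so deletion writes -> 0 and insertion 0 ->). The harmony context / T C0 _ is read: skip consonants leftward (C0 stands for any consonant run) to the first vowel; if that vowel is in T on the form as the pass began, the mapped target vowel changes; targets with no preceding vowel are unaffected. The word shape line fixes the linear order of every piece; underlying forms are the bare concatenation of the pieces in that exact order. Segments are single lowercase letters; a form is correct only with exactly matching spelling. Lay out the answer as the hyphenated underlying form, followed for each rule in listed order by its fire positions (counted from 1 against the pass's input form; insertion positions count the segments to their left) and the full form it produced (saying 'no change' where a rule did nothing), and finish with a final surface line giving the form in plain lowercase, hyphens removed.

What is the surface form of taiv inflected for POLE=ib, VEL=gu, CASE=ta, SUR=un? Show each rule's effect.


underlying: ik-taiv-ogi-b-d
1. o -> e, u -> i / F C0 _: fires at position(s) 7: iktaivegibd
2. e -> o, i -> u / B C0 _: fires at position(s) 5: iktauvegibd
3. e -> o, i -> u / B C0 _: fires at position(s) 7: iktauvogibd
surface: iktauvogibd


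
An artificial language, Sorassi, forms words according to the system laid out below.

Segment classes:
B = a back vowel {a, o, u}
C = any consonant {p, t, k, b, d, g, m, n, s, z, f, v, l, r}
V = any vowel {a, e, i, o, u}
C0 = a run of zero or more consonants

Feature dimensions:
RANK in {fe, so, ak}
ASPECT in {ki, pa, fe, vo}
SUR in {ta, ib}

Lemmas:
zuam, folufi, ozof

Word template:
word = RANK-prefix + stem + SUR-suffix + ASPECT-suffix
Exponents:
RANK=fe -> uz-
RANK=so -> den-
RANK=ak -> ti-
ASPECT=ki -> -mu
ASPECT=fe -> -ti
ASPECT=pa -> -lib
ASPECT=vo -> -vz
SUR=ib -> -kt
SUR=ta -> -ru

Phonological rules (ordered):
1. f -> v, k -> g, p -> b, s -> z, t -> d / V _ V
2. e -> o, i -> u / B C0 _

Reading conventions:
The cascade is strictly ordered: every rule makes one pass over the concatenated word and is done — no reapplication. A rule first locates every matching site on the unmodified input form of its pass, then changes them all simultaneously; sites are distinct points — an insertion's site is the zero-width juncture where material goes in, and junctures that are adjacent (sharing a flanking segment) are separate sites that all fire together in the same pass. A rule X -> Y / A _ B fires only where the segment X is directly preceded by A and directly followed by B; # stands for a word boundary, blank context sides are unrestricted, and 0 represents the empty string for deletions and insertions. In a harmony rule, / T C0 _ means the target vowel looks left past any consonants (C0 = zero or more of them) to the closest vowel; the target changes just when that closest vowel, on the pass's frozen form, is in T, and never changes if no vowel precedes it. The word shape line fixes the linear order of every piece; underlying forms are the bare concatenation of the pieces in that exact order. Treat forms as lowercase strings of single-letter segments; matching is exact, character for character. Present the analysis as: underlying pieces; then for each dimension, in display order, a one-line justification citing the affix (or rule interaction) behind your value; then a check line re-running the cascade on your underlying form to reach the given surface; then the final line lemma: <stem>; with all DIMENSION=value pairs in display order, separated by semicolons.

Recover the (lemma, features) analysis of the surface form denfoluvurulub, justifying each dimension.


underlying: den-folufi-ru-lib
RANK=so - signalled by the affix den-
ASPECT=pa - signalled by the affix -lib
SUR=ta - signalled by the affix -ru
check: denfolufirulib -> denfoluvirulib -> denfoluvurulub
lemma: folufi; RANK=so; ASPECT=pa; SUR=ta


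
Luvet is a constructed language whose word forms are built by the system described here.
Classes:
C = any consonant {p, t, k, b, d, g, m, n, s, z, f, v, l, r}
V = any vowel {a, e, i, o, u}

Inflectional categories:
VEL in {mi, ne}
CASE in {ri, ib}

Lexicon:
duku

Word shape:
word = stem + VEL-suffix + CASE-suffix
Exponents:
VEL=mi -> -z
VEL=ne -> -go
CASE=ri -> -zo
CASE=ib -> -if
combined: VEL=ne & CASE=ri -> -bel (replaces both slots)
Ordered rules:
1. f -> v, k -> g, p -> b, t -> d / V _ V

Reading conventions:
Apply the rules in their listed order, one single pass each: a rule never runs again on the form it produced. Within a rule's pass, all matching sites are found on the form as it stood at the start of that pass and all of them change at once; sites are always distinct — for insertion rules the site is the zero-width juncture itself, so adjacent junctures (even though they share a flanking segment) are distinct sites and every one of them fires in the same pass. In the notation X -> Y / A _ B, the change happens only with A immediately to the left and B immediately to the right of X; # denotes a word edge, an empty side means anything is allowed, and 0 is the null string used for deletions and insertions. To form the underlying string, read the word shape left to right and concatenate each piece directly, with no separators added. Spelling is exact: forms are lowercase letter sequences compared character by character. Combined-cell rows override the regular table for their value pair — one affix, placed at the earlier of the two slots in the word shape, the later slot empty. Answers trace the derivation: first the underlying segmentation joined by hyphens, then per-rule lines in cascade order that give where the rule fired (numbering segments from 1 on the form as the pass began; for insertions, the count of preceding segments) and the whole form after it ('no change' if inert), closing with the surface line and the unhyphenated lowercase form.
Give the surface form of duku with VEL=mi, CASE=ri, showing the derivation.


underlying: duku-z-zo
1. f -> v, k -> g, p -> b, t -> d / V _ V: fires at position(s) 3: duguzzo
surface: duguzzo


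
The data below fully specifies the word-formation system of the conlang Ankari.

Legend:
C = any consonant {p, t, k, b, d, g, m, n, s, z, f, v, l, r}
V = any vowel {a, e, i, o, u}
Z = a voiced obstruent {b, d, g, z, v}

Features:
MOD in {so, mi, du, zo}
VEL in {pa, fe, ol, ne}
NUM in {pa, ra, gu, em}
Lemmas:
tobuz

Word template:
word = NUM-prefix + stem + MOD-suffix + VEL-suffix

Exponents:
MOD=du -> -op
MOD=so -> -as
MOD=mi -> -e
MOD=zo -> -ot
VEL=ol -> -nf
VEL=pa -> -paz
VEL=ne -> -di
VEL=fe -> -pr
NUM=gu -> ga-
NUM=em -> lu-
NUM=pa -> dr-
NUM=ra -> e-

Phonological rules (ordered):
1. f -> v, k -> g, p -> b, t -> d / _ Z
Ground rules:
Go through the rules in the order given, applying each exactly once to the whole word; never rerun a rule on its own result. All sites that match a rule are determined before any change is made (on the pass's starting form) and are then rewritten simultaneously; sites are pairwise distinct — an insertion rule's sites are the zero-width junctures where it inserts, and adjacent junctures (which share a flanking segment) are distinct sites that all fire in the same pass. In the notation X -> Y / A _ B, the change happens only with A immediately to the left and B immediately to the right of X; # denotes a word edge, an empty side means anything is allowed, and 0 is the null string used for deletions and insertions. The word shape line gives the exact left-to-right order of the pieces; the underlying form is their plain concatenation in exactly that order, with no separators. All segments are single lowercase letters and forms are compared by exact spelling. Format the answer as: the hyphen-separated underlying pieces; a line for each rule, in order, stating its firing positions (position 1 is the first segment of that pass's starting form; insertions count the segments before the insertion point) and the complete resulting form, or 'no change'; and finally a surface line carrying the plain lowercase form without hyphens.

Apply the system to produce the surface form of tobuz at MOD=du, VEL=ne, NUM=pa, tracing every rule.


underlying: dr-tobuz-op-di
1. f -> v, k -> g, p -> b, t -> d / _ Z: fires at position(s) 9: drtobuzobdi
surface: drtobuzobdi


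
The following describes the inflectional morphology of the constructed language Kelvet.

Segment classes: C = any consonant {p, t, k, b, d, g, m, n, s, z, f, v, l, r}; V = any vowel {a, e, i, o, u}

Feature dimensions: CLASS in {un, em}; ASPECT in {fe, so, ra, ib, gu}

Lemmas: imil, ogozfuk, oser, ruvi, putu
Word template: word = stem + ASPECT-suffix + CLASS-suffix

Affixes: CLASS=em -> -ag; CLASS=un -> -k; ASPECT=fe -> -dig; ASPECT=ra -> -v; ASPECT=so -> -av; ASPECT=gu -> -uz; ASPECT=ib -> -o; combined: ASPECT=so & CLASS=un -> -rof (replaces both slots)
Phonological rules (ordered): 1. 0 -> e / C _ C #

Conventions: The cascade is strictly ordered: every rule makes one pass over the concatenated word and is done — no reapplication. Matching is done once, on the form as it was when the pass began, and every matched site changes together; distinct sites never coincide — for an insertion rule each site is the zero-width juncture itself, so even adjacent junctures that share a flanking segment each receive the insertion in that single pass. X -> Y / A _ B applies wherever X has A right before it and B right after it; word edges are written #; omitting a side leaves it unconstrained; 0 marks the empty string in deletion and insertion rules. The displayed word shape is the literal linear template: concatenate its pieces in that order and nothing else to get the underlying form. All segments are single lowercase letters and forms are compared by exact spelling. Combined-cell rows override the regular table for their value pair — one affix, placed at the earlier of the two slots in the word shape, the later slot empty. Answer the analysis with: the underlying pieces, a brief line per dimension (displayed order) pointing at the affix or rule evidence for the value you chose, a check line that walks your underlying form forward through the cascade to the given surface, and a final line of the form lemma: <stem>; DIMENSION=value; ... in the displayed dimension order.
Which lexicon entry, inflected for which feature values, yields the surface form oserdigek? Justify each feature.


underlying: oser-dig-k
CLASS=un - signalled by the affix -k
ASPECT=fe - signalled by the affix -dig
check: oserdigk -> oserdigek
lemma: oser; CLASS=un; ASPECT=fe


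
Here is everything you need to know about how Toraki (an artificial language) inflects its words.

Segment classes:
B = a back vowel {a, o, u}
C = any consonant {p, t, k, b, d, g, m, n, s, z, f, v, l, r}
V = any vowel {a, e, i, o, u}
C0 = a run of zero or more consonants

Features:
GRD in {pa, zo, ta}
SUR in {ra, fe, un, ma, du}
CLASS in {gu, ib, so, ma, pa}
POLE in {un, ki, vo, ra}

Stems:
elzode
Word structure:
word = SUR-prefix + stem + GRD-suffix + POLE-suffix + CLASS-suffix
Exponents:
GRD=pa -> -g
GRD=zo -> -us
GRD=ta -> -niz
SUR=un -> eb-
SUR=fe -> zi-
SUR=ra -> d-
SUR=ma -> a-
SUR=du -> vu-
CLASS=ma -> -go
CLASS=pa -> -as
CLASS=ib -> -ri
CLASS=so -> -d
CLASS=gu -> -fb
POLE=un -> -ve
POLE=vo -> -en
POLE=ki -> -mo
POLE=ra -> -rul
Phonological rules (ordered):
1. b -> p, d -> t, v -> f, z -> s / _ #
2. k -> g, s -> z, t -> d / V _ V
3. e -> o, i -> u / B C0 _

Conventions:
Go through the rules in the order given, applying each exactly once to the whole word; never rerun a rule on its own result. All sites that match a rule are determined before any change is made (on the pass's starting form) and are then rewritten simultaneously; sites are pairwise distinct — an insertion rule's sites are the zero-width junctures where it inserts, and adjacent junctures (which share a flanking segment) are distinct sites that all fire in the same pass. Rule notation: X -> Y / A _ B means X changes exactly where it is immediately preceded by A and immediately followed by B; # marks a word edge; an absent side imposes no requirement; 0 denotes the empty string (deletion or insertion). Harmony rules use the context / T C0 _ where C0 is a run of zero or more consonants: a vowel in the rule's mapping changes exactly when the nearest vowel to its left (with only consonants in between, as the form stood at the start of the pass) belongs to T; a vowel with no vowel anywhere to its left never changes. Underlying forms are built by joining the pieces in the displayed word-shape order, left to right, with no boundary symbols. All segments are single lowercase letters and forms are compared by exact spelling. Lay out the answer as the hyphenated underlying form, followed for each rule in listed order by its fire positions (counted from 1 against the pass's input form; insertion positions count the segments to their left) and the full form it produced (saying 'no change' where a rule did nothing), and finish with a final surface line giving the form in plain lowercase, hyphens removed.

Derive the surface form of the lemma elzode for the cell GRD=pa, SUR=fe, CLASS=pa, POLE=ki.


underlying: zi-elzode-g-mo-as
1. b -> p, d -> t, v -> f, z -> s / _ #: no change
2. k -> g, s -> z, t -> d / V _ V: no change
3. e -> o, i -> u / B C0 _: fires at position(s) 8: zielzodogmoas
surface: zielzodogmoas


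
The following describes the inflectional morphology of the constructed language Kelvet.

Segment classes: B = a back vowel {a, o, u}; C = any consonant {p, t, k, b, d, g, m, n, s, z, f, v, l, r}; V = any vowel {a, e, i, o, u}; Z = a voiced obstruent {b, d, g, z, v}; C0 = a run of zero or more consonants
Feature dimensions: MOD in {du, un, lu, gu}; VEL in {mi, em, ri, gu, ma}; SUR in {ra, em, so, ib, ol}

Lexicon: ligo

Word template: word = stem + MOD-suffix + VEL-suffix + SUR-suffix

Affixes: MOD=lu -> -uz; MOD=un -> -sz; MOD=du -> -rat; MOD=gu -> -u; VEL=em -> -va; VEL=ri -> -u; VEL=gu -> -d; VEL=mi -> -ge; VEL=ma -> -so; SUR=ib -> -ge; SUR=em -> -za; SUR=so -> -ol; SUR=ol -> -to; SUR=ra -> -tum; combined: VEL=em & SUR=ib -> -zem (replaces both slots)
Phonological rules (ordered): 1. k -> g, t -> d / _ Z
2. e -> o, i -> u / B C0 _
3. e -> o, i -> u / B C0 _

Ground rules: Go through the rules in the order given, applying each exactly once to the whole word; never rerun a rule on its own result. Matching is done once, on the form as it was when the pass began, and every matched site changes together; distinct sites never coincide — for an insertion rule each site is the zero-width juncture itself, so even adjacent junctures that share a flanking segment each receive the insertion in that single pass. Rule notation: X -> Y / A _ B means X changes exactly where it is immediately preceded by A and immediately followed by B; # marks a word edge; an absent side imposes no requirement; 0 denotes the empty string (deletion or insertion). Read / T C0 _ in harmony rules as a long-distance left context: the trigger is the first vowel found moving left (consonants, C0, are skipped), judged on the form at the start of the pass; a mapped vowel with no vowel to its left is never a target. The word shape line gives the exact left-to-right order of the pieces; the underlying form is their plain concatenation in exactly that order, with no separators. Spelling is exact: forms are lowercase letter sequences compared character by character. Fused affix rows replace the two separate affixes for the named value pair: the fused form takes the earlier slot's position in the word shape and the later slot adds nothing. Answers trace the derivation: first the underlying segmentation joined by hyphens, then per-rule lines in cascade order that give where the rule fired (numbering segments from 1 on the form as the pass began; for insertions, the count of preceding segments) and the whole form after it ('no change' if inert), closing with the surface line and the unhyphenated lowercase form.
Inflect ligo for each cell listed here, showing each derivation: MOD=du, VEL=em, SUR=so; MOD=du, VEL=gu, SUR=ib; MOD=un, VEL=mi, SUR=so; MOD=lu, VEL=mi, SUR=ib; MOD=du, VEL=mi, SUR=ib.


cell MOD=du, VEL=em, SUR=so:
underlying: ligo-rat-va-ol
1. k -> g, t -> d / _ Z: fires at position(s) 7: ligoradvaol
2. e -> o, i -> u / B C0 _: no change
3. e -> o, i -> u / B C0 _: no change
surface: ligoradvaol

cell MOD=du, VEL=gu, SUR=ib:
underlying: ligo-rat-d-ge
1. k -> g, t -> d / _ Z: fires at position(s) 7: ligoraddge
2. e -> o, i -> u / B C0 _: fires at position(s) 10: ligoraddgo
3. e -> o, i -> u / B C0 _: no change
surface: ligoraddgo

cell MOD=un, VEL=mi, SUR=so:
underlying: ligo-sz-ge-ol
1. k -> g, t -> d / _ Z: no change
2. e -> o, i -> u / B C0 _: fires at position(s) 8: ligoszgool
3. e -> o, i -> u / B C0 _: no change
surface: ligoszgool

cell MOD=lu, VEL=mi, SUR=ib:
underlying: ligo-uz-ge-ge
1. k -> g, t -> d / _ Z: no change
2. e -> o, i -> u / B C0 _: fires at position(s) 8: ligouzgoge
3. e -> o, i -> u / B C0 _: fires at position(s) 10: ligouzgogo
surface: ligouzgogo

cell MOD=du, VEL=mi, SUR=ib:
underlying: ligo-rat-ge-ge
1. k -> g, t -> d / _ Z: fires at position(s) 7: ligoradgege
2. e -> o, i -> u / B C0 _: fires at position(s) 9: ligoradgoge
3. e -> o, i -> u / B C0 _: fires at position(s) 11: ligoradgogo
surface: ligoradgogo
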